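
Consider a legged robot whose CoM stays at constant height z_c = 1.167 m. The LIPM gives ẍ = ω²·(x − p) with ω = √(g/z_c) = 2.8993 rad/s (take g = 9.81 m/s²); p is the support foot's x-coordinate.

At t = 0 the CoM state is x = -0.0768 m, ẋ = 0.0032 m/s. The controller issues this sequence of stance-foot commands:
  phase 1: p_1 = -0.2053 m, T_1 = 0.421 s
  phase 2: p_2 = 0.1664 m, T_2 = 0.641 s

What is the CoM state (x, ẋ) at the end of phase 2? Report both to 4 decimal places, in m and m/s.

x = 0.3570, ẋ = 0.7037

phase 1: p=-0.2053, T=0.421, ωT=1.220605, cosh=1.842145, sinh=1.547094; start (x,ẋ)=(-0.076800, 0.003200) → end (x,ẋ)=(0.033123, 0.582280)
phase 2: p=0.1664, T=0.641, ωT=1.858451, cosh=3.284855, sinh=3.128941; start (x,ẋ)=(0.033123, 0.582280) → end (x,ẋ)=(0.357005, 0.703653)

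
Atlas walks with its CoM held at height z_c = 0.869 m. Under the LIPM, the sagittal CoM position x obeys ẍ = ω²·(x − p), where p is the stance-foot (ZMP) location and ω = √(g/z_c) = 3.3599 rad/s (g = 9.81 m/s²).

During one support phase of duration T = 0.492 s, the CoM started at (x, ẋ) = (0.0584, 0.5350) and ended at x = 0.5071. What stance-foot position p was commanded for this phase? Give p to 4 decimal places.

p = 0.0302

ωT = 3.3599·0.492 = 1.653071; cosh(ωT) = 2.707228, sinh(ωT) = 2.515766
x(T) = p + (x₀−p)·cosh(ωT) + (ẋ₀/ω)·sinh(ωT) ⇒ p·(1 − cosh) = x(T) − x₀·cosh − (ẋ₀/ω)·sinh
numerator   = 0.5071 − (0.0584)·2.707228 − (0.5350/3.3599)·2.515766 = -0.051590
denominator = 1 − 2.707228 = -1.707228
p = -0.051590 / -1.707228 = 0.0302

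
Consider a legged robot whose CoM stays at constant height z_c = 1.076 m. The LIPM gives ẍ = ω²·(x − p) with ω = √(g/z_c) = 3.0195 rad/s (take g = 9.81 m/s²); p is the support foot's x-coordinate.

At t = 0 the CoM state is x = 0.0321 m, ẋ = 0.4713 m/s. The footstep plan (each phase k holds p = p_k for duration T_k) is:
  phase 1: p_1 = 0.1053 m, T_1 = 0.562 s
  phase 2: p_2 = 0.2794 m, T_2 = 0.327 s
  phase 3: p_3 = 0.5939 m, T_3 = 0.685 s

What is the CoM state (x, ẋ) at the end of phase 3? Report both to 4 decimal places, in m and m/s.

x = 2.2792, ẋ = 5.2395

phase 1: p=0.1053, T=0.562, ωT=1.696959, cosh=2.820283, sinh=2.637043; start (x,ẋ)=(0.032100, 0.471300) → end (x,ẋ)=(0.310459, 0.746341)
phase 2: p=0.2794, T=0.327, ωT=0.987376, cosh=1.528368, sinh=1.155815; start (x,ẋ)=(0.310459, 0.746341) → end (x,ẋ)=(0.612557, 1.249080)
phase 3: p=0.5939, T=0.685, ωT=2.068357, cosh=4.019105, sinh=3.892712; start (x,ẋ)=(0.612557, 1.249080) → end (x,ẋ)=(2.279187, 5.239479)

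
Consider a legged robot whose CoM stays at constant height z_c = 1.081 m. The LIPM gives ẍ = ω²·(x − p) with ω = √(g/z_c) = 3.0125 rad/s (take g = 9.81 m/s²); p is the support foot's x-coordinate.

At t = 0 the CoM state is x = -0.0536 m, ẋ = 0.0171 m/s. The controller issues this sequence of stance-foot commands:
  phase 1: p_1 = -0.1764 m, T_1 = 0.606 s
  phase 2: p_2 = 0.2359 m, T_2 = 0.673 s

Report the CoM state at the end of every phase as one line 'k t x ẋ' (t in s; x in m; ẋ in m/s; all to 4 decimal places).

1 0.6060 0.2317 1.1726
2 1.2790 1.6722 4.4829

phase 1: p=-0.1764, T=0.606, ωT=1.825575, cosh=3.183744, sinh=3.022619; start (x,ẋ)=(-0.053600, 0.017100) → end (x,ẋ)=(0.231721, 1.172615)
phase 2: p=0.2359, T=0.673, ωT=2.027413, cosh=3.863043, sinh=3.731367; start (x,ẋ)=(0.231721, 1.172615) → end (x,ẋ)=(1.672190, 4.482887)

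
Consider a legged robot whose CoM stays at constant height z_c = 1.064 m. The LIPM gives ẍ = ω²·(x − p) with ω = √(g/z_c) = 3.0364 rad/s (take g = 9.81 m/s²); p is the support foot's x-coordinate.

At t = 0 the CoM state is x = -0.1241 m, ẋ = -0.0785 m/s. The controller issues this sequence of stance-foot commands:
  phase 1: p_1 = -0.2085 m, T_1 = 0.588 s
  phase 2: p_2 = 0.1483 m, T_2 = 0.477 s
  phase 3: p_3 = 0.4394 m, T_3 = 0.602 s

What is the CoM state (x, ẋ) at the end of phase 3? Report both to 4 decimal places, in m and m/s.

x = -0.5984, ẋ = -2.9701

phase 1: p=-0.2085, T=0.588, ωT=1.785403, cosh=3.064856, sinh=2.897127; start (x,ẋ)=(-0.124100, -0.078500) → end (x,ẋ)=(-0.024725, 0.501862)
phase 2: p=0.1483, T=0.477, ωT=1.448363, cosh=2.245548, sinh=2.010593; start (x,ẋ)=(-0.024725, 0.501862) → end (x,ẋ)=(0.092077, 0.070640)
phase 3: p=0.4394, T=0.602, ωT=1.827913, cosh=3.190819, sinh=3.030070; start (x,ẋ)=(0.092077, 0.070640) → end (x,ẋ)=(-0.598350, -2.970143)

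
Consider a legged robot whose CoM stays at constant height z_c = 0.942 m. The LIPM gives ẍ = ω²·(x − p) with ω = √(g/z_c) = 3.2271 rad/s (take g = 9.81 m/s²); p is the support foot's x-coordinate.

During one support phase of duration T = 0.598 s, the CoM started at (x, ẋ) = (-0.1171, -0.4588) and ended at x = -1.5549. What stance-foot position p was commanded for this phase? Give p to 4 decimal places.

p = 0.2637

ωT = 3.2271·0.598 = 1.929806; cosh(ωT) = 3.516674, sinh(ωT) = 3.371498
x(T) = p + (x₀−p)·cosh(ωT) + (ẋ₀/ω)·sinh(ωT) ⇒ p·(1 − cosh) = x(T) − x₀·cosh − (ẋ₀/ω)·sinh
numerator   = -1.5549 − (-0.1171)·3.516674 − (-0.4588/3.2271)·3.371498 = -0.663768
denominator = 1 − 3.516674 = -2.516674
p = -0.663768 / -2.516674 = 0.2637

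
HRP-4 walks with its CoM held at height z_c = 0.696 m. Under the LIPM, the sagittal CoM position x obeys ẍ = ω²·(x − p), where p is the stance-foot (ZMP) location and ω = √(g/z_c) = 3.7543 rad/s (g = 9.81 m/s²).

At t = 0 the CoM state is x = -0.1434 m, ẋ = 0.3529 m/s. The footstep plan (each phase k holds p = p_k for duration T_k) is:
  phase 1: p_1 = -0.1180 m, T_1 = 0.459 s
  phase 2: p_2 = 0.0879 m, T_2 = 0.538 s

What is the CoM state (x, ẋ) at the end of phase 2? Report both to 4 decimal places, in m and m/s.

x = 0.7452, ẋ = 2.5810

phase 1: p=-0.1180, T=0.459, ωT=1.723224, cosh=2.890525, sinh=2.712035; start (x,ẋ)=(-0.143400, 0.352900) → end (x,ẋ)=(0.063509, 0.761449)
phase 2: p=0.0879, T=0.538, ωT=2.019813, cosh=3.834799, sinh=3.702119; start (x,ẋ)=(0.063509, 0.761449) → end (x,ẋ)=(0.745231, 2.580995)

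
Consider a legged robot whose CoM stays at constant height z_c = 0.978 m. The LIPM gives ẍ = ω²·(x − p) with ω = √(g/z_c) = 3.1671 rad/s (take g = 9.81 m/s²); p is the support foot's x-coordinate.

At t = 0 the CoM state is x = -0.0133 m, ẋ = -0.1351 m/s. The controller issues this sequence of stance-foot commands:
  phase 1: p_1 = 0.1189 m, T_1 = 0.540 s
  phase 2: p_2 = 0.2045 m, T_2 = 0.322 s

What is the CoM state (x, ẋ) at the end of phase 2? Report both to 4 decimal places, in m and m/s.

x = -1.2731, ẋ = -4.5635

phase 1: p=0.1189, T=0.540, ωT=1.710234, cosh=2.855539, sinh=2.674716; start (x,ẋ)=(-0.013300, -0.135100) → end (x,ẋ)=(-0.372699, -1.505662)
phase 2: p=0.2045, T=0.322, ωT=1.019806, cosh=1.566661, sinh=1.205996; start (x,ẋ)=(-0.372699, -1.505662) → end (x,ẋ)=(-1.273114, -4.563478)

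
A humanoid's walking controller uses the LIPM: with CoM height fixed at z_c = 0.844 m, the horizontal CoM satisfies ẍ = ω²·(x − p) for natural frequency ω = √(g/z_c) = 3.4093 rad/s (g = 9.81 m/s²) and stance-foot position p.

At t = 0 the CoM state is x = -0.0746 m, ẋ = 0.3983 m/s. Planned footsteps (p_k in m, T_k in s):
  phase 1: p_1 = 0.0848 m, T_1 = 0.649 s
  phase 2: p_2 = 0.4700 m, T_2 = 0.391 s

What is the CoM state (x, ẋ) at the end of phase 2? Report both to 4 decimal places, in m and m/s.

x = -1.0531, ẋ = -4.8191

phase 1: p=0.0848, T=0.649, ωT=2.212636, cosh=4.624593, sinh=4.515181; start (x,ẋ)=(-0.074600, 0.398300) → end (x,ẋ)=(-0.124863, -0.611766)
phase 2: p=0.4700, T=0.391, ωT=1.333036, cosh=2.028108, sinh=1.764433; start (x,ẋ)=(-0.124863, -0.611766) → end (x,ẋ)=(-1.053056, -4.819113)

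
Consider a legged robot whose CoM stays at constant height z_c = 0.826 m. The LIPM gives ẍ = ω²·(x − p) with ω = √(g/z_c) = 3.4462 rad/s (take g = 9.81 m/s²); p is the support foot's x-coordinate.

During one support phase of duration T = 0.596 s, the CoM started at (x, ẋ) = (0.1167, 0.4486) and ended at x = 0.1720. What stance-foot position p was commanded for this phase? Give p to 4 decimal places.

ωT = 3.4462·0.596 = 2.053935; cosh(ωT) = 3.963379, sinh(ωT) = 3.835150
x(T) = p + (x₀−p)·cosh(ωT) + (ẋ₀/ω)·sinh(ωT) ⇒ p·(1 − cosh) = x(T) − x₀·cosh − (ẋ₀/ω)·sinh
numerator   = 0.1720 − (0.1167)·3.963379 − (0.4486/3.4462)·3.835150 = -0.789757
denominator = 1 − 3.963379 = -2.963379
p = -0.789757 / -2.963379 = 0.2665

p = 0.2665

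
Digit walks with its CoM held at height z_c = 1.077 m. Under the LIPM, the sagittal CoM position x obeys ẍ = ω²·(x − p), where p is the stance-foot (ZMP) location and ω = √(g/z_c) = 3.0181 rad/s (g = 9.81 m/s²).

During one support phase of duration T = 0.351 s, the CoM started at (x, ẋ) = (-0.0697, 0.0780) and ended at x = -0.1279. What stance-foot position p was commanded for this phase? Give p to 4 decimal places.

p = 0.0781

ωT = 3.0181·0.351 = 1.059353; cosh(ωT) = 1.615592, sinh(ωT) = 1.268912
x(T) = p + (x₀−p)·cosh(ωT) + (ẋ₀/ω)·sinh(ωT) ⇒ p·(1 − cosh) = x(T) − x₀·cosh − (ẋ₀/ω)·sinh
numerator   = -0.1279 − (-0.0697)·1.615592 − (0.0780/3.0181)·1.268912 = -0.048087
denominator = 1 − 1.615592 = -0.615592
p = -0.048087 / -0.615592 = 0.0781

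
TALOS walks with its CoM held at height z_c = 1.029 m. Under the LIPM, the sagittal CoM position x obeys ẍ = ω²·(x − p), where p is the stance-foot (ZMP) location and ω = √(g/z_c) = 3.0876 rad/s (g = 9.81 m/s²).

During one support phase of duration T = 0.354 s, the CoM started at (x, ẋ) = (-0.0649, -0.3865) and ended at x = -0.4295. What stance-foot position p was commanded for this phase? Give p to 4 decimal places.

p = 0.2368

ωT = 3.0876·0.354 = 1.093010; cosh(ωT) = 1.659224, sinh(ωT) = 1.324018
x(T) = p + (x₀−p)·cosh(ωT) + (ẋ₀/ω)·sinh(ωT) ⇒ p·(1 − cosh) = x(T) − x₀·cosh − (ẋ₀/ω)·sinh
numerator   = -0.4295 − (-0.0649)·1.659224 − (-0.3865/3.0876)·1.324018 = -0.156078
denominator = 1 − 1.659224 = -0.659224
p = -0.156078 / -0.659224 = 0.2368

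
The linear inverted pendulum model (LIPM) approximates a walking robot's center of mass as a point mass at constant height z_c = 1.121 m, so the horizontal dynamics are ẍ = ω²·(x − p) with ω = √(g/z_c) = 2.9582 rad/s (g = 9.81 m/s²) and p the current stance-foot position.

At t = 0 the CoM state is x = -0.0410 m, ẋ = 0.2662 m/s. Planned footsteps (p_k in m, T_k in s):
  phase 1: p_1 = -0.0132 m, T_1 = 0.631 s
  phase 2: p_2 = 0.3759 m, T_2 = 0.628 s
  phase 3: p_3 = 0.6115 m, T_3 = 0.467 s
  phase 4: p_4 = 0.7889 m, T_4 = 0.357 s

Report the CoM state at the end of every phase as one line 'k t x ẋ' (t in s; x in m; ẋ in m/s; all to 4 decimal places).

phase 1: p=-0.0132, T=0.631, ωT=1.866624, cosh=3.310537, sinh=3.155893; start (x,ẋ)=(-0.041000, 0.266200) → end (x,ẋ)=(0.178757, 0.621731)
phase 2: p=0.3759, T=0.628, ωT=1.857750, cosh=3.282660, sinh=3.126637; start (x,ẋ)=(0.178757, 0.621731) → end (x,ẋ)=(0.385878, 0.217512)
phase 3: p=0.6115, T=0.467, ωT=1.381479, cosh=2.115997, sinh=1.864790; start (x,ẋ)=(0.385878, 0.217512) → end (x,ẋ)=(0.271199, -0.784374)
phase 4: p=0.7889, T=0.357, ωT=1.056077, cosh=1.611444, sinh=1.263627; start (x,ẋ)=(0.271199, -0.784374) → end (x,ẋ)=(-0.380400, -3.199174)

1 0.6310 0.1788 0.6217
2 1.2590 0.3859 0.2175
3 1.7260 0.2712 -0.7844
4 2.0830 -0.3804 -3.1992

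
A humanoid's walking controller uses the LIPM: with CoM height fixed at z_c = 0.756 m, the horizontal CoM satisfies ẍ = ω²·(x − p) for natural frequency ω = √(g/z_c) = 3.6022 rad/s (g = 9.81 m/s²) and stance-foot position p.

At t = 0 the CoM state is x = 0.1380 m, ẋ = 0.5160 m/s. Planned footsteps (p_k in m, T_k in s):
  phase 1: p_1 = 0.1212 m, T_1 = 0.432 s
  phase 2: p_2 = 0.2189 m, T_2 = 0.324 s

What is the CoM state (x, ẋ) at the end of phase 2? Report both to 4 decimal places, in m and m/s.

phase 1: p=0.1212, T=0.432, ωT=1.556150, cosh=2.475742, sinh=2.264795; start (x,ẋ)=(0.138000, 0.516000) → end (x,ẋ)=(0.487215, 1.414541)
phase 2: p=0.2189, T=0.324, ωT=1.167113, cosh=1.761984, sinh=1.450720; start (x,ẋ)=(0.487215, 1.414541) → end (x,ẋ)=(1.261347, 3.894554)

x = 1.2613, ẋ = 3.8946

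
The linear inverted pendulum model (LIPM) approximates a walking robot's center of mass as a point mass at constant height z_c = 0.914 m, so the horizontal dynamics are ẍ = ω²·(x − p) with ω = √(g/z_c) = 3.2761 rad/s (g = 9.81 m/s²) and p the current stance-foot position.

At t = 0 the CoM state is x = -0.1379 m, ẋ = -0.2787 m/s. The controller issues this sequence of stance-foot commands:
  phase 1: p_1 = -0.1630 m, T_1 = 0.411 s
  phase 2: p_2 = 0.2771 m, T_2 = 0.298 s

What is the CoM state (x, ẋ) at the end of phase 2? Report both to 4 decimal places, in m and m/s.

phase 1: p=-0.1630, T=0.411, ωT=1.346477, cosh=2.052008, sinh=1.791852; start (x,ẋ)=(-0.137900, -0.278700) → end (x,ẋ)=(-0.263929, -0.424550)
phase 2: p=0.2771, T=0.298, ωT=0.976278, cosh=1.515634, sinh=1.138923; start (x,ẋ)=(-0.263929, -0.424550) → end (x,ẋ)=(-0.690495, -2.662163)

x = -0.6905, ẋ = -2.6622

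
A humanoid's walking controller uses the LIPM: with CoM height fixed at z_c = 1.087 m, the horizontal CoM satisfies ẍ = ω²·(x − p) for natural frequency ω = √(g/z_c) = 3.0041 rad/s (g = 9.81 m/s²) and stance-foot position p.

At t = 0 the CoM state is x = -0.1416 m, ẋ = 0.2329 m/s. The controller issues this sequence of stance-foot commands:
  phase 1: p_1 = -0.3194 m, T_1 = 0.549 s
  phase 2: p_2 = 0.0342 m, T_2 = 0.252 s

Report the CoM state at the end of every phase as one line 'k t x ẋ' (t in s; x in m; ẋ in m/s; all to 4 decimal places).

1 0.5490 0.3545 1.9665
2 0.8010 0.9950 3.3574

phase 1: p=-0.3194, T=0.549, ωT=1.649251, cosh=2.697637, sinh=2.505443; start (x,ẋ)=(-0.141600, 0.232900) → end (x,ẋ)=(0.354480, 1.966510)
phase 2: p=0.0342, T=0.252, ωT=0.757033, cosh=1.300499, sinh=0.831443; start (x,ẋ)=(0.354480, 1.966510) → end (x,ẋ)=(0.994994, 3.357420)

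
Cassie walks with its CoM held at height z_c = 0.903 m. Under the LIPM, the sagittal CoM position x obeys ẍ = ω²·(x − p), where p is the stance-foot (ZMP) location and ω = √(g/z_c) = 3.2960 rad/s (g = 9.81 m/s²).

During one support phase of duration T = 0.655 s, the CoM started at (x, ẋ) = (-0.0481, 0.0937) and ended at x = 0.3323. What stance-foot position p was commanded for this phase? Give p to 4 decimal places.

ωT = 3.2960·0.655 = 2.158880; cosh(ωT) = 4.388443, sinh(ωT) = 4.272989
x(T) = p + (x₀−p)·cosh(ωT) + (ẋ₀/ω)·sinh(ωT) ⇒ p·(1 − cosh) = x(T) − x₀·cosh − (ẋ₀/ω)·sinh
numerator   = 0.3323 − (-0.0481)·4.388443 − (0.0937/3.2960)·4.272989 = 0.421910
denominator = 1 − 4.388443 = -3.388443
p = 0.421910 / -3.388443 = -0.1245

p = -0.1245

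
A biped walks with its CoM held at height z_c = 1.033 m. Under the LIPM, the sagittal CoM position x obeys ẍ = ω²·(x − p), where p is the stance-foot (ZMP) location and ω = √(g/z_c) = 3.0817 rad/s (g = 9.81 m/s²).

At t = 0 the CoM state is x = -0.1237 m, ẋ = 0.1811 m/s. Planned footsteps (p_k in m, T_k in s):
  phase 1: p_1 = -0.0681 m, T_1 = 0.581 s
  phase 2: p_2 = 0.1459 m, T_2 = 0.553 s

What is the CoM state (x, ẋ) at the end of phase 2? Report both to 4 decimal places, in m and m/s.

x = -0.4113, ẋ = -1.5865

phase 1: p=-0.0681, T=0.581, ωT=1.790468, cosh=3.079568, sinh=2.912686; start (x,ẋ)=(-0.123700, 0.181100) → end (x,ẋ)=(-0.068156, 0.058643)
phase 2: p=0.1459, T=0.553, ωT=1.704180, cosh=2.839399, sinh=2.657478; start (x,ẋ)=(-0.068156, 0.058643) → end (x,ẋ)=(-0.411321, -1.586514)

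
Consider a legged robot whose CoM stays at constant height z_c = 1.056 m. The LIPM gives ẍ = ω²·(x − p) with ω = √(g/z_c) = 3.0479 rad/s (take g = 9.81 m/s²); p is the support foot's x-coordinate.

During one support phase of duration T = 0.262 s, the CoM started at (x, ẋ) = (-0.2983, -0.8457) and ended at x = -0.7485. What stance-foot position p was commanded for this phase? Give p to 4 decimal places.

p = 0.3095

ωT = 3.0479·0.262 = 0.798550; cosh(ωT) = 1.336148, sinh(ωT) = 0.886167
x(T) = p + (x₀−p)·cosh(ωT) + (ẋ₀/ω)·sinh(ωT) ⇒ p·(1 − cosh) = x(T) − x₀·cosh − (ẋ₀/ω)·sinh
numerator   = -0.7485 − (-0.2983)·1.336148 − (-0.8457/3.0479)·0.886167 = -0.104042
denominator = 1 − 1.336148 = -0.336148
p = -0.104042 / -0.336148 = 0.3095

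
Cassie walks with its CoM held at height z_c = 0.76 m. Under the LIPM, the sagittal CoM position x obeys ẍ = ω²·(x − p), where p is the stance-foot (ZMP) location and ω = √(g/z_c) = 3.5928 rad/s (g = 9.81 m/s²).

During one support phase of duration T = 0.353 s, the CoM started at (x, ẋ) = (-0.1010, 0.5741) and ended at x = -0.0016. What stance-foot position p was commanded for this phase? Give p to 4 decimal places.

ωT = 3.5928·0.353 = 1.268258; cosh(ωT) = 1.917989, sinh(ωT) = 1.636668
x(T) = p + (x₀−p)·cosh(ωT) + (ẋ₀/ω)·sinh(ωT) ⇒ p·(1 − cosh) = x(T) − x₀·cosh − (ẋ₀/ω)·sinh
numerator   = -0.0016 − (-0.1010)·1.917989 − (0.5741/3.5928)·1.636668 = -0.069409
denominator = 1 − 1.917989 = -0.917989
p = -0.069409 / -0.917989 = 0.0756

p = 0.0756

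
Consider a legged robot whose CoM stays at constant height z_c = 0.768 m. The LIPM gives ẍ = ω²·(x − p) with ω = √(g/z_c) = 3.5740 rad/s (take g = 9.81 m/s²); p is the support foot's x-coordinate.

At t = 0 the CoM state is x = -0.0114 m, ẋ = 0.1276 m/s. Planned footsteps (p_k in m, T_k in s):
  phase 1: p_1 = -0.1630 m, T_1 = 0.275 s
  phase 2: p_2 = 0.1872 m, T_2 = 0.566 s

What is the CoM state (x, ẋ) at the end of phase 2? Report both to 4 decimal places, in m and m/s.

x = 0.7350, ẋ = 2.1028

phase 1: p=-0.1630, T=0.275, ωT=0.982850, cosh=1.523152, sinh=1.148909; start (x,ẋ)=(-0.011400, 0.127600) → end (x,ẋ)=(0.108929, 0.816854)
phase 2: p=0.1872, T=0.566, ωT=2.022884, cosh=3.846185, sinh=3.713912; start (x,ẋ)=(0.108929, 0.816854) → end (x,ẋ)=(0.734985, 2.102834)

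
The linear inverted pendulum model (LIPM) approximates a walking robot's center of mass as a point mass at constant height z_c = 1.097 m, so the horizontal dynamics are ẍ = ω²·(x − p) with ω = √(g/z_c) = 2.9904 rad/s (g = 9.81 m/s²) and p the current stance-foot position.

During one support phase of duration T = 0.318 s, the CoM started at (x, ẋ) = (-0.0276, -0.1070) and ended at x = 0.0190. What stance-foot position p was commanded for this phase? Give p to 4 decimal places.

ωT = 2.9904·0.318 = 0.950947; cosh(ωT) = 1.487267, sinh(ωT) = 1.100893
x(T) = p + (x₀−p)·cosh(ωT) + (ẋ₀/ω)·sinh(ωT) ⇒ p·(1 − cosh) = x(T) − x₀·cosh − (ẋ₀/ω)·sinh
numerator   = 0.0190 − (-0.0276)·1.487267 − (-0.1070/2.9904)·1.100893 = 0.099440
denominator = 1 − 1.487267 = -0.487267
p = 0.099440 / -0.487267 = -0.2041

p = -0.2041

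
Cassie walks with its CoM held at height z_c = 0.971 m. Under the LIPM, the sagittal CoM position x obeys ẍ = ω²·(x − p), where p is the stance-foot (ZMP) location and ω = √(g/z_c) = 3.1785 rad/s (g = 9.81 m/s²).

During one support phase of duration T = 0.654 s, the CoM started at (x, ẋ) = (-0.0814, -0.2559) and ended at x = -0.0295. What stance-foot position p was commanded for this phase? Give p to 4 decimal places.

p = -0.2019

ωT = 3.1785·0.654 = 2.078739; cosh(ωT) = 4.059735, sinh(ωT) = 3.934647
x(T) = p + (x₀−p)·cosh(ωT) + (ẋ₀/ω)·sinh(ωT) ⇒ p·(1 − cosh) = x(T) − x₀·cosh − (ẋ₀/ω)·sinh
numerator   = -0.0295 − (-0.0814)·4.059735 − (-0.2559/3.1785)·3.934647 = 0.617740
denominator = 1 − 4.059735 = -3.059735
p = 0.617740 / -3.059735 = -0.2019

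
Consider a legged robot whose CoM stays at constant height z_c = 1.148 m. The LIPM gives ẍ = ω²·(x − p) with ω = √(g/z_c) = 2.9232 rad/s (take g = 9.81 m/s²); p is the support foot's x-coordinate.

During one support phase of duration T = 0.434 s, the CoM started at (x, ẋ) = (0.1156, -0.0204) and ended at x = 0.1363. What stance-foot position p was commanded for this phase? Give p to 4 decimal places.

ωT = 2.9232·0.434 = 1.268669; cosh(ωT) = 1.918661, sinh(ωT) = 1.637455
x(T) = p + (x₀−p)·cosh(ωT) + (ẋ₀/ω)·sinh(ωT) ⇒ p·(1 − cosh) = x(T) − x₀·cosh − (ẋ₀/ω)·sinh
numerator   = 0.1363 − (0.1156)·1.918661 − (-0.0204/2.9232)·1.637455 = -0.074070
denominator = 1 − 1.918661 = -0.918661
p = -0.074070 / -0.918661 = 0.0806

p = 0.0806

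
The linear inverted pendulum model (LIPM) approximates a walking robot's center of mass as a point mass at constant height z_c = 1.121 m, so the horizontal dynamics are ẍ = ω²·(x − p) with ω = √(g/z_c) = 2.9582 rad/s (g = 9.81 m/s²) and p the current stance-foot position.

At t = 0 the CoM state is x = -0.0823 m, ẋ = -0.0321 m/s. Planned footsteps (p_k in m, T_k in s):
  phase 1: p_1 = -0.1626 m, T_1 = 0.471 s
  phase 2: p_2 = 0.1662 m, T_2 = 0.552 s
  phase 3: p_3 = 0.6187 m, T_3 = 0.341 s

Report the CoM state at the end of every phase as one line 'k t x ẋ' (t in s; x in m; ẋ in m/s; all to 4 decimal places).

phase 1: p=-0.1626, T=0.471, ωT=1.393312, cosh=2.138211, sinh=1.889959; start (x,ẋ)=(-0.082300, -0.032100) → end (x,ẋ)=(-0.011410, 0.380311)
phase 2: p=0.1662, T=0.552, ωT=1.632926, cosh=2.657095, sinh=2.461738; start (x,ẋ)=(-0.011410, 0.380311) → end (x,ẋ)=(0.010758, -0.282889)
phase 3: p=0.6187, T=0.341, ωT=1.008746, cosh=1.553418, sinh=1.188742; start (x,ẋ)=(0.010758, -0.282889) → end (x,ẋ)=(-0.439366, -2.577295)

1 0.4710 -0.0114 0.3803
2 1.0230 0.0108 -0.2829
3 1.3640 -0.4394 -2.5773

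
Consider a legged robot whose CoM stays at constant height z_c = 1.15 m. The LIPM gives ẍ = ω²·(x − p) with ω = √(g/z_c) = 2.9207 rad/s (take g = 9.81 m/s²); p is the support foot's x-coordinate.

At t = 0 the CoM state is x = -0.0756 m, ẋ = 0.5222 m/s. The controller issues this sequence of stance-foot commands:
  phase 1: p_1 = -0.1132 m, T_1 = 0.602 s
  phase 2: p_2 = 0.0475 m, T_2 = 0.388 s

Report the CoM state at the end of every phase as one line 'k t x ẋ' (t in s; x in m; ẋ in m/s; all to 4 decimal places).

1 0.6020 0.5024 1.8691
2 0.9900 1.7179 5.0527

phase 1: p=-0.1132, T=0.602, ωT=1.758261, cosh=2.987342, sinh=2.814998; start (x,ẋ)=(-0.075600, 0.522200) → end (x,ẋ)=(0.502425, 1.869129)
phase 2: p=0.0475, T=0.388, ωT=1.133232, cosh=1.713834, sinh=1.391843; start (x,ẋ)=(0.502425, 1.869129) → end (x,ẋ)=(1.717889, 5.052718)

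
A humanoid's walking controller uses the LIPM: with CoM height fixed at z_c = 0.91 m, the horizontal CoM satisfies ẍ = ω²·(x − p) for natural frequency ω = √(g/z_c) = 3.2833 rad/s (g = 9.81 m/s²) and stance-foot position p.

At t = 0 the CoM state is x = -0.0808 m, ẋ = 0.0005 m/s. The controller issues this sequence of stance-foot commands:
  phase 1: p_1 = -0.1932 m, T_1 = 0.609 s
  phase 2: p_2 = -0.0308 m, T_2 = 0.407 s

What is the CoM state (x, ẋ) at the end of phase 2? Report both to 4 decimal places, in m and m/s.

phase 1: p=-0.1932, T=0.609, ωT=1.999530, cosh=3.760490, sinh=3.625091; start (x,ẋ)=(-0.080800, 0.000500) → end (x,ẋ)=(0.230031, 1.339695)
phase 2: p=-0.0308, T=0.407, ωT=1.336303, cosh=2.033883, sinh=1.771068; start (x,ẋ)=(0.230031, 1.339695) → end (x,ẋ)=(1.222354, 4.241502)

x = 1.2224, ẋ = 4.2415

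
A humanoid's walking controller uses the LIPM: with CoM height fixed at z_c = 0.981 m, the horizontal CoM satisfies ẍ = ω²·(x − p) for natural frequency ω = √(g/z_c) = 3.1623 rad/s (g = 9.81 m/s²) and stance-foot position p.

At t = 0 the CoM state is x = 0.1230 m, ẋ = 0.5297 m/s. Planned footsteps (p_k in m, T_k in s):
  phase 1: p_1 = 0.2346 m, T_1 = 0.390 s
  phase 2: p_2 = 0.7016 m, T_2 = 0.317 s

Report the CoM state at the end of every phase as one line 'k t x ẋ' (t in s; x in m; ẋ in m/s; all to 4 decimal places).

1 0.3900 0.2899 0.4320
2 0.7070 0.2262 -0.8671

phase 1: p=0.2346, T=0.390, ωT=1.233297, cosh=1.861929, sinh=1.570599; start (x,ẋ)=(0.123000, 0.529700) → end (x,ẋ)=(0.289891, 0.431980)
phase 2: p=0.7016, T=0.317, ωT=1.002449, cosh=1.545963, sinh=1.178984; start (x,ẋ)=(0.289891, 0.431980) → end (x,ẋ)=(0.226166, -0.867149)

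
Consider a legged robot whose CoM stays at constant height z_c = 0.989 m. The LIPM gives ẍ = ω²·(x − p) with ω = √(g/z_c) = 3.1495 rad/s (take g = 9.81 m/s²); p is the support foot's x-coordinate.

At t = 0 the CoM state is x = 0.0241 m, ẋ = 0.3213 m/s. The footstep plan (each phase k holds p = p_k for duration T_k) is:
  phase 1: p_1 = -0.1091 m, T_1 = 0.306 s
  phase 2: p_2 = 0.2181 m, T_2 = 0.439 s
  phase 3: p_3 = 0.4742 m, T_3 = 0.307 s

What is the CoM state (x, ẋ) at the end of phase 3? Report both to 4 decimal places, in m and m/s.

phase 1: p=-0.1091, T=0.306, ωT=0.963747, cosh=1.501481, sinh=1.120020; start (x,ẋ)=(0.024100, 0.321300) → end (x,ẋ)=(0.205157, 0.952289)
phase 2: p=0.2181, T=0.439, ωT=1.382631, cosh=2.118145, sinh=1.867227; start (x,ẋ)=(0.205157, 0.952289) → end (x,ẋ)=(0.755264, 1.940973)
phase 3: p=0.4742, T=0.307, ωT=0.966897, cosh=1.505016, sinh=1.124754; start (x,ẋ)=(0.755264, 1.940973) → end (x,ẋ)=(1.590370, 3.916841)

x = 1.5904, ẋ = 3.9168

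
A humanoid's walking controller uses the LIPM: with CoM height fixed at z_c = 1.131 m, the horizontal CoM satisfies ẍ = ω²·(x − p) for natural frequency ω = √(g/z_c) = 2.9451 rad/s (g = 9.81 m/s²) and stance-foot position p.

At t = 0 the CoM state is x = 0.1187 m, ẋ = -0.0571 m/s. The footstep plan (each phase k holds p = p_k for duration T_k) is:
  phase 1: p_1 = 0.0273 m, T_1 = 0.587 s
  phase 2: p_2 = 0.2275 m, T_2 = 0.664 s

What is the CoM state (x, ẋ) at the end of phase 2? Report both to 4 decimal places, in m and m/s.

phase 1: p=0.0273, T=0.587, ωT=1.728774, cosh=2.905621, sinh=2.728120; start (x,ẋ)=(0.118700, -0.057100) → end (x,ẋ)=(0.239981, 0.568450)
phase 2: p=0.2275, T=0.664, ωT=1.955546, cosh=3.604633, sinh=3.463146; start (x,ẋ)=(0.239981, 0.568450) → end (x,ẋ)=(0.940929, 2.176348)

x = 0.9409, ẋ = 2.1763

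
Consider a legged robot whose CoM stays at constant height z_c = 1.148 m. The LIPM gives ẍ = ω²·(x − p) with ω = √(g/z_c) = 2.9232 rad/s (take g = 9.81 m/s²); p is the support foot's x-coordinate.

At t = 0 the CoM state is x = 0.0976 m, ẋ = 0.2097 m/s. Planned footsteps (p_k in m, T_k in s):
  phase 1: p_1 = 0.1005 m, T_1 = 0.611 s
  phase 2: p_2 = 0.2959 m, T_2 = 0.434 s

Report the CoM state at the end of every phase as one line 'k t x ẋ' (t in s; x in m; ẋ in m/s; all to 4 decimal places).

phase 1: p=0.1005, T=0.611, ωT=1.786075, cosh=3.066804, sinh=2.899187; start (x,ẋ)=(0.097600, 0.209700) → end (x,ẋ)=(0.299584, 0.618532)
phase 2: p=0.2959, T=0.434, ωT=1.268669, cosh=1.918661, sinh=1.637455; start (x,ẋ)=(0.299584, 0.618532) → end (x,ẋ)=(0.649443, 1.204384)

1 0.6110 0.2996 0.6185
2 1.0450 0.6494 1.2044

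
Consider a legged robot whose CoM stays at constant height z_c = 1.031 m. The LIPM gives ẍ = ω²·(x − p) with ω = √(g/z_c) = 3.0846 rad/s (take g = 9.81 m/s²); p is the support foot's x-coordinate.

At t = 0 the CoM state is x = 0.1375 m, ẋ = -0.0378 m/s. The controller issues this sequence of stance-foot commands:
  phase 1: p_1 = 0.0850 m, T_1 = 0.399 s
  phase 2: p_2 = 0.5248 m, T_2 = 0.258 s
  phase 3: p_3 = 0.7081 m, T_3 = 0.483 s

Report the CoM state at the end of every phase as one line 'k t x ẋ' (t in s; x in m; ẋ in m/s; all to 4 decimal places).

phase 1: p=0.0850, T=0.399, ωT=1.230755, cosh=1.857943, sinh=1.565872; start (x,ẋ)=(0.137500, -0.037800) → end (x,ẋ)=(0.163353, 0.183349)
phase 2: p=0.5248, T=0.258, ωT=0.795827, cosh=1.333740, sinh=0.882532; start (x,ẋ)=(0.163353, 0.183349) → end (x,ẋ)=(0.095182, -0.739412)
phase 3: p=0.7081, T=0.483, ωT=1.489862, cosh=2.330943, sinh=2.105539; start (x,ẋ)=(0.095182, -0.739412) → end (x,ẋ)=(-1.225298, -5.704275)

1 0.3990 0.1634 0.1833
2 0.6570 0.0952 -0.7394
3 1.1400 -1.2253 -5.7043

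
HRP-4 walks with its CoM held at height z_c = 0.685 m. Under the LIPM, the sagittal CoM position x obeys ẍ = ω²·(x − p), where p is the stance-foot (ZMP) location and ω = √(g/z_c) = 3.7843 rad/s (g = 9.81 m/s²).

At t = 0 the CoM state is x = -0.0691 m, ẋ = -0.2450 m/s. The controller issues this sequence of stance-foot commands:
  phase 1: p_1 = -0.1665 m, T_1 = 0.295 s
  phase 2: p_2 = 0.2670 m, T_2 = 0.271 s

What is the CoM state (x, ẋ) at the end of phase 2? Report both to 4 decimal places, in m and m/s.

x = -0.2666, ẋ = -1.5030

phase 1: p=-0.1665, T=0.295, ωT=1.116368, cosh=1.690606, sinh=1.363139; start (x,ẋ)=(-0.069100, -0.245000) → end (x,ẋ)=(-0.090086, 0.088242)
phase 2: p=0.2670, T=0.271, ωT=1.025545, cosh=1.573608, sinh=1.215007; start (x,ẋ)=(-0.090086, 0.088242) → end (x,ẋ)=(-0.266582, -1.503007)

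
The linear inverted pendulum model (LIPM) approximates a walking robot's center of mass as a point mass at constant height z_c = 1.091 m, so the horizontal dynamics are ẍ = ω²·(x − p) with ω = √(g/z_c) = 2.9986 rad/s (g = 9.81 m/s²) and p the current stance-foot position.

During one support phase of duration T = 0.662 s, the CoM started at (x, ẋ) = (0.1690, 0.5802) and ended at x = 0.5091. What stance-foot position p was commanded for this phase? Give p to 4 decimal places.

ωT = 2.9986·0.662 = 1.985073; cosh(ωT) = 3.708475, sinh(ωT) = 3.571105
x(T) = p + (x₀−p)·cosh(ωT) + (ẋ₀/ω)·sinh(ωT) ⇒ p·(1 − cosh) = x(T) − x₀·cosh − (ẋ₀/ω)·sinh
numerator   = 0.5091 − (0.1690)·3.708475 − (0.5802/2.9986)·3.571105 = -0.808606
denominator = 1 − 3.708475 = -2.708475
p = -0.808606 / -2.708475 = 0.2985

p = 0.2985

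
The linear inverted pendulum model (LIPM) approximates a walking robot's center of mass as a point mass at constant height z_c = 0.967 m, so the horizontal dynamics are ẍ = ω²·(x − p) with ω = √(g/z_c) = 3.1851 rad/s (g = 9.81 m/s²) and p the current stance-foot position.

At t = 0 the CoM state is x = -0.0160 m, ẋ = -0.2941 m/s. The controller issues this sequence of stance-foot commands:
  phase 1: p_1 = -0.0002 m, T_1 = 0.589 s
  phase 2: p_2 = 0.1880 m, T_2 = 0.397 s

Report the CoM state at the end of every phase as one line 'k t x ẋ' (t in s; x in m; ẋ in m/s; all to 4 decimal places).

phase 1: p=-0.0002, T=0.589, ωT=1.876024, cosh=3.340349, sinh=3.187151; start (x,ẋ)=(-0.016000, -0.294100) → end (x,ẋ)=(-0.347267, -1.142789)
phase 2: p=0.1880, T=0.397, ωT=1.264485, cosh=1.911826, sinh=1.629441; start (x,ẋ)=(-0.347267, -1.142789) → end (x,ẋ)=(-1.419968, -4.962812)

1 0.5890 -0.3473 -1.1428
2 0.9860 -1.4200 -4.9628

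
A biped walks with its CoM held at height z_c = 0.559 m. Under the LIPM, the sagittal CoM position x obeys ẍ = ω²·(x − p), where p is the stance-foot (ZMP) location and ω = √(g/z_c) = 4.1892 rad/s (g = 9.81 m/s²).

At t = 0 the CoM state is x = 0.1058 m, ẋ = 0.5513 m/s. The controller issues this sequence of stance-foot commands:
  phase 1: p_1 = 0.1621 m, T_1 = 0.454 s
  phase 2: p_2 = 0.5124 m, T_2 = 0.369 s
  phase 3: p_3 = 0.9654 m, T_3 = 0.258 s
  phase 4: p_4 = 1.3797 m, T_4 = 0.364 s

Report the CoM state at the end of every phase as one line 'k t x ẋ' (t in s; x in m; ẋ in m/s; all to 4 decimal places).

phase 1: p=0.1621, T=0.454, ωT=1.901897, cosh=3.423937, sinh=3.274652; start (x,ẋ)=(0.105800, 0.551300) → end (x,ẋ)=(0.400278, 1.115283)
phase 2: p=0.5124, T=0.369, ωT=1.545815, cosh=2.452466, sinh=2.239327; start (x,ẋ)=(0.400278, 1.115283) → end (x,ẋ)=(0.833596, 1.683374)
phase 3: p=0.9654, T=0.258, ωT=1.080814, cosh=1.643198, sinh=1.303878; start (x,ẋ)=(0.833596, 1.683374) → end (x,ẋ)=(1.272765, 2.046174)
phase 4: p=1.3797, T=0.364, ωT=1.524869, cosh=2.406095, sinh=2.188446; start (x,ẋ)=(1.272765, 2.046174) → end (x,ẋ)=(2.191330, 3.942930)

1 0.4540 0.4003 1.1153
2 0.8230 0.8336 1.6834
3 1.0810 1.2728 2.0462
4 1.4450 2.1913 3.9429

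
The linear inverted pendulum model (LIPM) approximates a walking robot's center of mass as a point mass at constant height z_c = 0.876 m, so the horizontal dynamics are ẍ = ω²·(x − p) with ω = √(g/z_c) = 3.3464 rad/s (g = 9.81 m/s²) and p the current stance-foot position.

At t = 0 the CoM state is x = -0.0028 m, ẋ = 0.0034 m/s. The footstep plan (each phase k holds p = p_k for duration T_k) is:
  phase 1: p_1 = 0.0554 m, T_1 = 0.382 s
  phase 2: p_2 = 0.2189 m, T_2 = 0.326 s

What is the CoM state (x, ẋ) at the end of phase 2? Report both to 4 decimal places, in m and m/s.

phase 1: p=0.0554, T=0.382, ωT=1.278325, cosh=1.934562, sinh=1.656058; start (x,ẋ)=(-0.002800, 0.003400) → end (x,ẋ)=(-0.055509, -0.315957)
phase 2: p=0.2189, T=0.326, ωT=1.090926, cosh=1.656468, sinh=1.320563; start (x,ẋ)=(-0.055509, -0.315957) → end (x,ẋ)=(-0.360333, -1.736022)

x = -0.3603, ẋ = -1.7360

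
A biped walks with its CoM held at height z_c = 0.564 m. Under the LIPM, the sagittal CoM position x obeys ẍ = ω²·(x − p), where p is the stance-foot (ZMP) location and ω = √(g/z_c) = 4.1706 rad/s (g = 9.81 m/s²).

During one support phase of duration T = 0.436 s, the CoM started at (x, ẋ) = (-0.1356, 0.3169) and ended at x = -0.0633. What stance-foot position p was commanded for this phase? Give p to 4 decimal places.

ωT = 4.1706·0.436 = 1.818382; cosh(ωT) = 3.162083, sinh(ωT) = 2.999795
x(T) = p + (x₀−p)·cosh(ωT) + (ẋ₀/ω)·sinh(ωT) ⇒ p·(1 − cosh) = x(T) − x₀·cosh − (ẋ₀/ω)·sinh
numerator   = -0.0633 − (-0.1356)·3.162083 − (0.3169/4.1706)·2.999795 = 0.137541
denominator = 1 − 3.162083 = -2.162083
p = 0.137541 / -2.162083 = -0.0636

p = -0.0636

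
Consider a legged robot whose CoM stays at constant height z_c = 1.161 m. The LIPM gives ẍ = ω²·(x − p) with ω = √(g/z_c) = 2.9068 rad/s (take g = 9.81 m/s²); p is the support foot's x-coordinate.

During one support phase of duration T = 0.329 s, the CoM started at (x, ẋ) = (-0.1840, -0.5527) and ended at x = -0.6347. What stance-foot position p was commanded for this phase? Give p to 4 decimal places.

ωT = 2.9068·0.329 = 0.956337; cosh(ωT) = 1.493223, sinh(ωT) = 1.108925
x(T) = p + (x₀−p)·cosh(ωT) + (ẋ₀/ω)·sinh(ωT) ⇒ p·(1 − cosh) = x(T) − x₀·cosh − (ẋ₀/ω)·sinh
numerator   = -0.6347 − (-0.1840)·1.493223 − (-0.5527/2.9068)·1.108925 = -0.149096
denominator = 1 − 1.493223 = -0.493223
p = -0.149096 / -0.493223 = 0.3023

p = 0.3023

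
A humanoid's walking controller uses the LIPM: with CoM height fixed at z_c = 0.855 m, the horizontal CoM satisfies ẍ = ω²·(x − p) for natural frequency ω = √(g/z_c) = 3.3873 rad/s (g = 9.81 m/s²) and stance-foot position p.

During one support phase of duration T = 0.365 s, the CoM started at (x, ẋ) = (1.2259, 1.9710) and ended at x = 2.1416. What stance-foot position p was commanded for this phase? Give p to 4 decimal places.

ωT = 3.3873·0.365 = 1.236365; cosh(ωT) = 1.866756, sinh(ωT) = 1.576318
x(T) = p + (x₀−p)·cosh(ωT) + (ẋ₀/ω)·sinh(ωT) ⇒ p·(1 − cosh) = x(T) − x₀·cosh − (ẋ₀/ω)·sinh
numerator   = 2.1416 − (1.2259)·1.866756 − (1.9710/3.3873)·1.576318 = -1.064083
denominator = 1 − 1.866756 = -0.866756
p = -1.064083 / -0.866756 = 1.2277

p = 1.2277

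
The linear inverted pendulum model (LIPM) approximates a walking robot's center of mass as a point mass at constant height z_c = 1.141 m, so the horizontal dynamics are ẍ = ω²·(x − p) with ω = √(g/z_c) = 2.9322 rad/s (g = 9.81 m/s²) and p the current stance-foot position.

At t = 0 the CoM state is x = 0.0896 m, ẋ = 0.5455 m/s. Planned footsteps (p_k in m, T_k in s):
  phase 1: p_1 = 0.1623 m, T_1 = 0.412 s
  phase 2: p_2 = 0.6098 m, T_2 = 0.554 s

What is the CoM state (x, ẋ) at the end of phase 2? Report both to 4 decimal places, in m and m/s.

phase 1: p=0.1623, T=0.412, ωT=1.208066, cosh=1.822891, sinh=1.524116; start (x,ẋ)=(0.089600, 0.545500) → end (x,ẋ)=(0.313319, 0.669490)
phase 2: p=0.6098, T=0.554, ωT=1.624439, cosh=2.636296, sinh=2.439274; start (x,ẋ)=(0.313319, 0.669490) → end (x,ẋ)=(0.385131, -0.355589)

x = 0.3851, ẋ = -0.3556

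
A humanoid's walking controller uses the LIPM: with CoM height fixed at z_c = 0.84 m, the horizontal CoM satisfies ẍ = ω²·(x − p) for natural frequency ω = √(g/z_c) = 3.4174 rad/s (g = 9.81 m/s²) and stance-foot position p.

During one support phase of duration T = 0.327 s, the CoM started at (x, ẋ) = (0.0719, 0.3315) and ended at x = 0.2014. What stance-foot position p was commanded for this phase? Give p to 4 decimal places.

p = 0.0761

ωT = 3.4174·0.327 = 1.117490; cosh(ωT) = 1.692135, sinh(ωT) = 1.365035
x(T) = p + (x₀−p)·cosh(ωT) + (ẋ₀/ω)·sinh(ωT) ⇒ p·(1 − cosh) = x(T) − x₀·cosh − (ẋ₀/ω)·sinh
numerator   = 0.2014 − (0.0719)·1.692135 − (0.3315/3.4174)·1.365035 = -0.052678
denominator = 1 − 1.692135 = -0.692135
p = -0.052678 / -0.692135 = 0.0761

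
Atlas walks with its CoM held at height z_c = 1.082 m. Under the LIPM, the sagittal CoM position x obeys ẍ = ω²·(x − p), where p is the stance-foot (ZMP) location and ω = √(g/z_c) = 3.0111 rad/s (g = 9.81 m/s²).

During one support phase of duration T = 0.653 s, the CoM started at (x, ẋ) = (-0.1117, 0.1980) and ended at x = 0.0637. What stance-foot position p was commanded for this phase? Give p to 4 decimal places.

ωT = 3.0111·0.653 = 1.966248; cosh(ωT) = 3.641903, sinh(ωT) = 3.501922
x(T) = p + (x₀−p)·cosh(ωT) + (ẋ₀/ω)·sinh(ωT) ⇒ p·(1 − cosh) = x(T) − x₀·cosh − (ẋ₀/ω)·sinh
numerator   = 0.0637 − (-0.1117)·3.641903 − (0.1980/3.0111)·3.501922 = 0.240226
denominator = 1 − 3.641903 = -2.641903
p = 0.240226 / -2.641903 = -0.0909

p = -0.0909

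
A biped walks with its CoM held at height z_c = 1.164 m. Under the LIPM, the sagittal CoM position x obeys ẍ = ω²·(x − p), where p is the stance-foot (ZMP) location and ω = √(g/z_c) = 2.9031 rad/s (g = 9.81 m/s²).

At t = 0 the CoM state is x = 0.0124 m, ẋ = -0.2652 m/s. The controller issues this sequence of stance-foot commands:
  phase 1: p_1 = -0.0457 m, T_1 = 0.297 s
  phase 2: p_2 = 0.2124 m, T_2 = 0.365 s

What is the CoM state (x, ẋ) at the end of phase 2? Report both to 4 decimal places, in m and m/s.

x = -0.3074, ẋ = -1.3127

phase 1: p=-0.0457, T=0.297, ωT=0.862221, cosh=1.395319, sinh=0.973095; start (x,ẋ)=(0.012400, -0.265200) → end (x,ẋ)=(-0.053525, -0.205906)
phase 2: p=0.2124, T=0.365, ωT=1.059631, cosh=1.615946, sinh=1.269362; start (x,ẋ)=(-0.053525, -0.205906) → end (x,ẋ)=(-0.307351, -1.312689)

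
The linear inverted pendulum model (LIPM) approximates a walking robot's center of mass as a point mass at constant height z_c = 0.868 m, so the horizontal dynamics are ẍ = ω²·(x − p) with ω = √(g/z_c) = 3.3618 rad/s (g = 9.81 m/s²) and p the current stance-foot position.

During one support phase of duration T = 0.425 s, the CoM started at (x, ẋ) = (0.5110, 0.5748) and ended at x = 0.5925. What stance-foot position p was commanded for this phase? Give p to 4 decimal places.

ωT = 3.3618·0.425 = 1.428765; cosh(ωT) = 2.206573, sinh(ωT) = 1.966969
x(T) = p + (x₀−p)·cosh(ωT) + (ẋ₀/ω)·sinh(ωT) ⇒ p·(1 − cosh) = x(T) − x₀·cosh − (ẋ₀/ω)·sinh
numerator   = 0.5925 − (0.5110)·2.206573 − (0.5748/3.3618)·1.966969 = -0.871371
denominator = 1 − 2.206573 = -1.206573
p = -0.871371 / -1.206573 = 0.7222

p = 0.7222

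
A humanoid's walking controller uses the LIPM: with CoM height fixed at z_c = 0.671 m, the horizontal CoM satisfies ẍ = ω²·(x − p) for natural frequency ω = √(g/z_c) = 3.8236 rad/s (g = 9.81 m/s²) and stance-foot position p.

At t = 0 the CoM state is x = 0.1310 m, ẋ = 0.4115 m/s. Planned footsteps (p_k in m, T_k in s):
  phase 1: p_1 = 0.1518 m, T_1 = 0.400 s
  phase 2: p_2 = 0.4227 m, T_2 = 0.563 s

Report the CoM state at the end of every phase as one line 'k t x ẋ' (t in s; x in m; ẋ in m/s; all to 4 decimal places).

1 0.4000 0.3383 0.8193
2 0.9630 0.9641 2.2029

phase 1: p=0.1518, T=0.400, ωT=1.529440, cosh=2.416124, sinh=2.199467; start (x,ẋ)=(0.131000, 0.411500) → end (x,ẋ)=(0.338254, 0.819310)
phase 2: p=0.4227, T=0.563, ωT=2.152687, cosh=4.362063, sinh=4.245892; start (x,ẋ)=(0.338254, 0.819310) → end (x,ẋ)=(0.964137, 2.202929)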